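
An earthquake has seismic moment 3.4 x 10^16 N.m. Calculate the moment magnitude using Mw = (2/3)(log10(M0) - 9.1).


log10(M0) = log10(3.4 x 10^16) = 16.5315
Mw = 2/3 * (16.5315 - 9.1)
= 2/3 * 7.4315
= 4.95

4.95


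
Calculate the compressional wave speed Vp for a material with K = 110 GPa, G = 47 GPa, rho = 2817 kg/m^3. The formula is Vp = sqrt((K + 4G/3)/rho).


First compute the effective modulus:
K + 4G/3 = 110e9 + 4*47e9/3 = 172666666666.67 Pa
Then divide by density:
172666666666.67 / 2817 = 61294521.3584 Pa/(kg/m^3)
Take the square root:
Vp = sqrt(61294521.3584) = 7829.08 m/s

7829.08


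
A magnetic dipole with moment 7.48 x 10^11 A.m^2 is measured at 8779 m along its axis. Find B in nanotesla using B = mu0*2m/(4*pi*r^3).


m = 7.48 x 10^11 = 748000000000 A.m^2
2m = 1496000000000 A.m^2
r^3 = 8779^3 = 676604913139
B = (4pi*10^-7) * 1496000000000 / (4*pi * 676604913139) * 1e9
= 1879929.043908 / 8502468098000.97 * 1e9
= 221.1039 nT

221.1039


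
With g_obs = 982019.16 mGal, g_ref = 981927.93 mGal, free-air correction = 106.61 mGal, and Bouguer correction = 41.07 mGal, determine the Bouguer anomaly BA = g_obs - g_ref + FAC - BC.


BA = g_obs - g_ref + FAC - BC
= 982019.16 - 981927.93 + 106.61 - 41.07
= 156.77 mGal

156.77


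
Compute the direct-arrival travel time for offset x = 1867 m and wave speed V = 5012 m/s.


t = x / V
= 1867 / 5012
= 0.3725 s

0.3725


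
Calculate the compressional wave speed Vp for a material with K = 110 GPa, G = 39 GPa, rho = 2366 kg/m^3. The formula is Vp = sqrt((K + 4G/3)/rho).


First compute the effective modulus:
K + 4G/3 = 110e9 + 4*39e9/3 = 162000000000.0 Pa
Then divide by density:
162000000000.0 / 2366 = 68469991.5469 Pa/(kg/m^3)
Take the square root:
Vp = sqrt(68469991.5469) = 8274.66 m/s

8274.66


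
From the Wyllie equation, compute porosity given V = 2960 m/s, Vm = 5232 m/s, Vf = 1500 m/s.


1/V - 1/Vm = 1/2960 - 1/5232 = 0.00014671
1/Vf - 1/Vm = 1/1500 - 1/5232 = 0.00047554
phi = 0.00014671 / 0.00047554 = 0.3085

0.3085


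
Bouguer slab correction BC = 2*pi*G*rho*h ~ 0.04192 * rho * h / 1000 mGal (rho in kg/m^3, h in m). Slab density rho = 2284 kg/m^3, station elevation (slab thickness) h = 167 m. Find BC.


BC = 0.04192 * rho * h / 1000
= 0.04192 * 2284 * 167 / 1000
= 15.9895 mGal

15.9895


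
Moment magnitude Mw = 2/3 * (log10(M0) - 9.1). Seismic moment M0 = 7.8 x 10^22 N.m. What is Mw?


log10(M0) = log10(7.8 x 10^22) = 22.8921
Mw = 2/3 * (22.8921 - 9.1)
= 2/3 * 13.7921
= 9.19

9.19


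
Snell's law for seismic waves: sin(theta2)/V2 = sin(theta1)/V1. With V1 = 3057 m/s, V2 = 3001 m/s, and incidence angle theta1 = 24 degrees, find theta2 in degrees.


sin(theta1) = sin(24 deg) = 0.406737
sin(theta2) = V2/V1 * sin(theta1) = 3001/3057 * 0.406737 = 0.399286
theta2 = arcsin(0.399286) = 23.5335 degrees

23.5335


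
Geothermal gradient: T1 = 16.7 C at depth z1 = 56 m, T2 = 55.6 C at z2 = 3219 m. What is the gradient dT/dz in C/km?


dT = 55.6 - 16.7 = 38.9 C
dz = 3219 - 56 = 3163 m
gradient = dT/dz * 1000 = 38.9/3163 * 1000 = 12.2985 C/km

12.2985


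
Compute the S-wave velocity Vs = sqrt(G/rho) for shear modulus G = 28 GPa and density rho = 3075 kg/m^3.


Convert G to Pa: G = 28e9 Pa
Compute G/rho = 28e9 / 3075 = 9105691.0569
Vs = sqrt(9105691.0569) = 3017.56 m/s

3017.56


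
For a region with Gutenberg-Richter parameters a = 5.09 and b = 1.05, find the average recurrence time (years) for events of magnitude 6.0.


log10(N) = 5.09 - 1.05*6.0 = -1.21
N = 10^-1.21 = 0.06166
T = 1/N = 1/0.06166 = 16.2181 years

16.2181


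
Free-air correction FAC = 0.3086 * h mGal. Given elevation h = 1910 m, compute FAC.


FAC = 0.3086 * h
= 0.3086 * 1910
= 589.426 mGal

589.426


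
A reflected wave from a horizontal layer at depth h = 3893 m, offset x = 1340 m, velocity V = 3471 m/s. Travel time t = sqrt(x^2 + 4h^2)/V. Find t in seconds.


x^2 + 4h^2 = 1340^2 + 4*3893^2 = 1795600 + 60621796 = 62417396
sqrt(62417396) = 7900.4681
t = 7900.4681 / 3471 = 2.2761 s

2.2761


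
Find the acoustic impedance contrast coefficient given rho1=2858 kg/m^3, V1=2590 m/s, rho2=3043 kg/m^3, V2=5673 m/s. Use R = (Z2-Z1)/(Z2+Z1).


Z1 = 2858 * 2590 = 7402220
Z2 = 3043 * 5673 = 17262939
R = (17262939 - 7402220) / (17262939 + 7402220) = 9860719 / 24665159 = 0.3998

0.3998


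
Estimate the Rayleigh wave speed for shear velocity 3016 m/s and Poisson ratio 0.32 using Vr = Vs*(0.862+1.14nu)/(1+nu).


Numerator factor = 0.862 + 1.14*0.32 = 1.2268
Denominator = 1 + 0.32 = 1.32
Vr = 3016 * 1.2268 / 1.32 = 2803.05 m/s

2803.05


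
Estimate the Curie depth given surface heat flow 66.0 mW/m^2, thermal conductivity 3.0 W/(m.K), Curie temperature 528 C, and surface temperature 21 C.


T_Curie - T_surf = 528 - 21 = 507 C
Convert q to W/m^2: 66.0 mW/m^2 = 0.066 W/m^2
d = 507 * 3.0 / 0.066 = 23045.45 m

23045.45


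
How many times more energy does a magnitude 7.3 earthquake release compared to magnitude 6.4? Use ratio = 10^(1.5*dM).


M2 - M1 = 7.3 - 6.4 = 0.9
1.5 * 0.9 = 1.35
ratio = 10^1.35 = 22.39

22.39


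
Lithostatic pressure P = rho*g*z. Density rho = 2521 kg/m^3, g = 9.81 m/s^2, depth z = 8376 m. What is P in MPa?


P = rho * g * z / 1e6
= 2521 * 9.81 * 8376 / 1e6
= 207146939.76 / 1e6
= 207.1469 MPa

207.1469


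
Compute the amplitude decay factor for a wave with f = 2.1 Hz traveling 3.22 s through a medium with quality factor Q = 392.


pi*f*t/Q = pi*2.1*3.22/392 = 0.054192
A/A0 = exp(-0.054192) = 0.94725

0.94725


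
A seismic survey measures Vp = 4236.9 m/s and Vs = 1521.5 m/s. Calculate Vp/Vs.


Vp/Vs = 4236.9 / 1521.5
= 2.7847

2.7847


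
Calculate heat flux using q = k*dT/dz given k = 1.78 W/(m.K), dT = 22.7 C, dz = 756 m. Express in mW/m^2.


q = k * dT / dz * 1000
= 1.78 * 22.7 / 756 * 1000
= 0.053447 * 1000
= 53.4471 mW/m^2

53.4471


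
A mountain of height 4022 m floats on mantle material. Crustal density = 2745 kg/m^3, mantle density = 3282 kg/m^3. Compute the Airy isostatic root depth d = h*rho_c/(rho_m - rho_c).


rho_m - rho_c = 3282 - 2745 = 537
d = 4022 * 2745 / 537
= 11040390 / 537
= 20559.39 m

20559.39


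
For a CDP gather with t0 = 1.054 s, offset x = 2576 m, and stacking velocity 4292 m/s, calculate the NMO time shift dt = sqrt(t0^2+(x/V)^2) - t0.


x/Vnmo = 2576/4292 = 0.600186
(x/Vnmo)^2 = 0.360224
t0^2 = 1.110916
sqrt(1.110916 + 0.360224) = 1.212905
dt = 1.212905 - 1.054 = 0.158905

0.158905


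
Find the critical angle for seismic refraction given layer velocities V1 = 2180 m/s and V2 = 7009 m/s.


V1/V2 = 2180/7009 = 0.311029
theta_c = arcsin(0.311029) = 18.1212 degrees

18.1212


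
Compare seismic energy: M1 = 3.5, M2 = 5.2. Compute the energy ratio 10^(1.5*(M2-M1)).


M2 - M1 = 5.2 - 3.5 = 1.7
1.5 * 1.7 = 2.55
ratio = 10^2.55 = 354.81

354.81


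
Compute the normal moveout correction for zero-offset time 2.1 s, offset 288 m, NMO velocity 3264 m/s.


x/Vnmo = 288/3264 = 0.088235
(x/Vnmo)^2 = 0.007785
t0^2 = 4.41
sqrt(4.41 + 0.007785) = 2.101853
dt = 2.101853 - 2.1 = 0.001853

0.001853


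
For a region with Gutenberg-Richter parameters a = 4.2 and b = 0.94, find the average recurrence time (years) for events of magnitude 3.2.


log10(N) = 4.2 - 0.94*3.2 = 1.192
N = 10^1.192 = 15.559656
T = 1/N = 1/15.559656 = 0.0643 years

0.0643


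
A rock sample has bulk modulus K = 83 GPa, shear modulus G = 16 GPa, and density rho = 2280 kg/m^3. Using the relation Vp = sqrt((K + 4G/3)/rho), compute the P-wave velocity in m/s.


First compute the effective modulus:
K + 4G/3 = 83e9 + 4*16e9/3 = 104333333333.33 Pa
Then divide by density:
104333333333.33 / 2280 = 45760233.9181 Pa/(kg/m^3)
Take the square root:
Vp = sqrt(45760233.9181) = 6764.63 m/s

6764.63


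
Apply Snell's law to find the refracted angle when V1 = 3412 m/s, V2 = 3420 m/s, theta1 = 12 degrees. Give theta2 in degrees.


sin(theta1) = sin(12 deg) = 0.207912
sin(theta2) = V2/V1 * sin(theta1) = 3420/3412 * 0.207912 = 0.208399
theta2 = arcsin(0.208399) = 12.0286 degrees

12.0286


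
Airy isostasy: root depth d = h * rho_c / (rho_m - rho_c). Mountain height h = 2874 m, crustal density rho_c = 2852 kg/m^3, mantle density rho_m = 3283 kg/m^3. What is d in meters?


rho_m - rho_c = 3283 - 2852 = 431
d = 2874 * 2852 / 431
= 8196648 / 431
= 19017.74 m

19017.74


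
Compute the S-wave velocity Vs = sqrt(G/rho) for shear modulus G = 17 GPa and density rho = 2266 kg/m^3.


Convert G to Pa: G = 17e9 Pa
Compute G/rho = 17e9 / 2266 = 7502206.5313
Vs = sqrt(7502206.5313) = 2739.02 m/s

2739.02


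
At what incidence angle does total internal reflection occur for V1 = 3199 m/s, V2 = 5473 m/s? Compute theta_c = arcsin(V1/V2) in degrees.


V1/V2 = 3199/5473 = 0.584506
theta_c = arcsin(0.584506) = 35.7681 degrees

35.7681


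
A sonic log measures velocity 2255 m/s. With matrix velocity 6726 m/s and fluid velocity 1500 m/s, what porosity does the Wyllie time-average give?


1/V - 1/Vm = 1/2255 - 1/6726 = 0.00029478
1/Vf - 1/Vm = 1/1500 - 1/6726 = 0.00051799
phi = 0.00029478 / 0.00051799 = 0.5691

0.5691


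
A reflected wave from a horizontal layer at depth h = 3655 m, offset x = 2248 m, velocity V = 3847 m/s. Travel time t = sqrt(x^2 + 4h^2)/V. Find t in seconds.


x^2 + 4h^2 = 2248^2 + 4*3655^2 = 5053504 + 53436100 = 58489604
sqrt(58489604) = 7647.8496
t = 7647.8496 / 3847 = 1.988 s

1.988


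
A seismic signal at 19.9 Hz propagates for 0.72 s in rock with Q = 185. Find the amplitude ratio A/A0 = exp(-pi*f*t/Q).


pi*f*t/Q = pi*19.9*0.72/185 = 0.243312
A/A0 = exp(-0.243312) = 0.784027

0.784027


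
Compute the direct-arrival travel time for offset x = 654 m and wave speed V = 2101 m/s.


t = x / V
= 654 / 2101
= 0.3113 s

0.3113


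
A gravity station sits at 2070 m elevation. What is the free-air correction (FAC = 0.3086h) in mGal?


FAC = 0.3086 * h
= 0.3086 * 2070
= 638.802 mGal

638.802


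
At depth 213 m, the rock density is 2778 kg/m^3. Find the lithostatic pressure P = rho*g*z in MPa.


P = rho * g * z / 1e6
= 2778 * 9.81 * 213 / 1e6
= 5804714.34 / 1e6
= 5.8047 MPa

5.8047


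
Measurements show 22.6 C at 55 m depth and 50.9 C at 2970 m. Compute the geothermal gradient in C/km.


dT = 50.9 - 22.6 = 28.3 C
dz = 2970 - 55 = 2915 m
gradient = dT/dz * 1000 = 28.3/2915 * 1000 = 9.7084 C/km

9.7084


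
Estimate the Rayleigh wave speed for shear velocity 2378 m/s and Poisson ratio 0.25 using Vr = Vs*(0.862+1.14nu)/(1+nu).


Numerator factor = 0.862 + 1.14*0.25 = 1.147
Denominator = 1 + 0.25 = 1.25
Vr = 2378 * 1.147 / 1.25 = 2182.05 m/s

2182.05


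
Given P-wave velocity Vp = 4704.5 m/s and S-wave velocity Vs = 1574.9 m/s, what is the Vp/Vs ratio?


Vp/Vs = 4704.5 / 1574.9
= 2.9872

2.9872


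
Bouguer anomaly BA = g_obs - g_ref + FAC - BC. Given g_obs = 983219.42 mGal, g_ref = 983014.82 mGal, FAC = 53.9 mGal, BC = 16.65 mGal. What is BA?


BA = g_obs - g_ref + FAC - BC
= 983219.42 - 983014.82 + 53.9 - 16.65
= 241.85 mGal

241.85


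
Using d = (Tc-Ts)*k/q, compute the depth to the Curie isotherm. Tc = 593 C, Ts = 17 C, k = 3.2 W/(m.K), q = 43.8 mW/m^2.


T_Curie - T_surf = 593 - 17 = 576 C
Convert q to W/m^2: 43.8 mW/m^2 = 0.0438 W/m^2
d = 576 * 3.2 / 0.0438 = 42082.19 m

42082.19


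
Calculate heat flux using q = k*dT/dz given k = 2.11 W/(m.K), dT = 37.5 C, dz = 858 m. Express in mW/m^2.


q = k * dT / dz * 1000
= 2.11 * 37.5 / 858 * 1000
= 0.09222 * 1000
= 92.2203 mW/m^2

92.2203


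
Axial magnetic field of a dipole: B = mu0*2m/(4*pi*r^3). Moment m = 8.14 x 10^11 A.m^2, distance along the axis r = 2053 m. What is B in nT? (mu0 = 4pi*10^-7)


m = 8.14 x 10^11 = 814000000000 A.m^2
2m = 1628000000000 A.m^2
r^3 = 2053^3 = 8653002877
B = (4pi*10^-7) * 1628000000000 / (4*pi * 8653002877) * 1e9
= 2045805.136018 / 108736841079.5 * 1e9
= 18814.2778 nT

18814.2778


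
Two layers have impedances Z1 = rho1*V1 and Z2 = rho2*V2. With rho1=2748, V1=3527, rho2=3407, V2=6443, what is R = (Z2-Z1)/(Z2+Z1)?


Z1 = 2748 * 3527 = 9692196
Z2 = 3407 * 6443 = 21951301
R = (21951301 - 9692196) / (21951301 + 9692196) = 12259105 / 31643497 = 0.3874

0.3874


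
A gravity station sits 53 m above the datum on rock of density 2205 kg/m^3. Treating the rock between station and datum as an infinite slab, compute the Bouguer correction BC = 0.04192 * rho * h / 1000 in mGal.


BC = 0.04192 * rho * h / 1000
= 0.04192 * 2205 * 53 / 1000
= 4.899 mGal

4.899


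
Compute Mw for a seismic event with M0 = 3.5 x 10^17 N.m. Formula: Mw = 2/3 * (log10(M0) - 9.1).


log10(M0) = log10(3.5 x 10^17) = 17.5441
Mw = 2/3 * (17.5441 - 9.1)
= 2/3 * 8.4441
= 5.63

5.63


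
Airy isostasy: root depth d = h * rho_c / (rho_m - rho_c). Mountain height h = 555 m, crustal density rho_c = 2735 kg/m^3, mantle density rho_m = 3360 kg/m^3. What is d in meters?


rho_m - rho_c = 3360 - 2735 = 625
d = 555 * 2735 / 625
= 1517925 / 625
= 2428.68 m

2428.68


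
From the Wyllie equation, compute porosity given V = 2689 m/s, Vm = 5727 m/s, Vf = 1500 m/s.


1/V - 1/Vm = 1/2689 - 1/5727 = 0.00019727
1/Vf - 1/Vm = 1/1500 - 1/5727 = 0.00049206
phi = 0.00019727 / 0.00049206 = 0.4009

0.4009


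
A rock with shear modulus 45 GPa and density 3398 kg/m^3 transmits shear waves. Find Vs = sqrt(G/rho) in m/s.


Convert G to Pa: G = 45e9 Pa
Compute G/rho = 45e9 / 3398 = 13243084.1672
Vs = sqrt(13243084.1672) = 3639.1 m/s

3639.1


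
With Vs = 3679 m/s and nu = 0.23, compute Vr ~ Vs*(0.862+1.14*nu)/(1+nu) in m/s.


Numerator factor = 0.862 + 1.14*0.23 = 1.1242
Denominator = 1 + 0.23 = 1.23
Vr = 3679 * 1.1242 / 1.23 = 3362.55 m/s

3362.55


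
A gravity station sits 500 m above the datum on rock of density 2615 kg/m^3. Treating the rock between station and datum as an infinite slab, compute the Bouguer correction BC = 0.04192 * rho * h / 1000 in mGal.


BC = 0.04192 * rho * h / 1000
= 0.04192 * 2615 * 500 / 1000
= 54.8104 mGal

54.8104


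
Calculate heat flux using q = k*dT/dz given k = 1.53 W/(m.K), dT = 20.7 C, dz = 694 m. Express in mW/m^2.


q = k * dT / dz * 1000
= 1.53 * 20.7 / 694 * 1000
= 0.045635 * 1000
= 45.6354 mW/m^2

45.6354


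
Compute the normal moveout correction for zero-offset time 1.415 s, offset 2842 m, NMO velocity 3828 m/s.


x/Vnmo = 2842/3828 = 0.742424
(x/Vnmo)^2 = 0.551194
t0^2 = 2.002225
sqrt(2.002225 + 0.551194) = 1.597942
dt = 1.597942 - 1.415 = 0.182942

0.182942


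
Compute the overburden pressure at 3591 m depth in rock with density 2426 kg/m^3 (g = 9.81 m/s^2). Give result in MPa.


P = rho * g * z / 1e6
= 2426 * 9.81 * 3591 / 1e6
= 85462424.46 / 1e6
= 85.4624 MPa

85.4624


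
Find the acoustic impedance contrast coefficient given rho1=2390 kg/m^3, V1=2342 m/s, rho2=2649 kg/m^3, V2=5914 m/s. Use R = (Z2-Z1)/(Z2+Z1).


Z1 = 2390 * 2342 = 5597380
Z2 = 2649 * 5914 = 15666186
R = (15666186 - 5597380) / (15666186 + 5597380) = 10068806 / 21263566 = 0.4735

0.4735


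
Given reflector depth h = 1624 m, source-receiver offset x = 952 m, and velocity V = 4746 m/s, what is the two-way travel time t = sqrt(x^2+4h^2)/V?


x^2 + 4h^2 = 952^2 + 4*1624^2 = 906304 + 10549504 = 11455808
sqrt(11455808) = 3384.643
t = 3384.643 / 4746 = 0.7132 s

0.7132


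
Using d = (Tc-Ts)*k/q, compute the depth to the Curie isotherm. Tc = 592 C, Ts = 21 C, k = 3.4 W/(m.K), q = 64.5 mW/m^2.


T_Curie - T_surf = 592 - 21 = 571 C
Convert q to W/m^2: 64.5 mW/m^2 = 0.0645 W/m^2
d = 571 * 3.4 / 0.0645 = 30099.22 m

30099.22


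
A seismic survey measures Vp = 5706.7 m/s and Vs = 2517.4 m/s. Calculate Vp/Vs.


Vp/Vs = 5706.7 / 2517.4
= 2.2669

2.2669


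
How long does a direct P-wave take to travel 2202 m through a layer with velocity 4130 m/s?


t = x / V
= 2202 / 4130
= 0.5332 s

0.5332


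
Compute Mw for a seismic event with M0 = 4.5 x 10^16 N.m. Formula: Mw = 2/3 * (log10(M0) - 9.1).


log10(M0) = log10(4.5 x 10^16) = 16.6532
Mw = 2/3 * (16.6532 - 9.1)
= 2/3 * 7.5532
= 5.04

5.04


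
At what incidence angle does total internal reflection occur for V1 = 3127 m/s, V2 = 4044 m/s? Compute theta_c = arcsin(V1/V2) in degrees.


V1/V2 = 3127/4044 = 0.773244
theta_c = arcsin(0.773244) = 50.6461 degrees

50.6461


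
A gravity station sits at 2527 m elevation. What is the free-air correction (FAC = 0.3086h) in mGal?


FAC = 0.3086 * h
= 0.3086 * 2527
= 779.8322 mGal

779.8322


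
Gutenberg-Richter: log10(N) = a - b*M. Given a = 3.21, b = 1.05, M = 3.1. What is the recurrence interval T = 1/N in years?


log10(N) = 3.21 - 1.05*3.1 = -0.045
N = 10^-0.045 = 0.901571
T = 1/N = 1/0.901571 = 1.1092 years

1.1092


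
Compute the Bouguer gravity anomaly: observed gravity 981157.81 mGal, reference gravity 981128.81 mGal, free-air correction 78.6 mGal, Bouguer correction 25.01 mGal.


BA = g_obs - g_ref + FAC - BC
= 981157.81 - 981128.81 + 78.6 - 25.01
= 82.59 mGal

82.59


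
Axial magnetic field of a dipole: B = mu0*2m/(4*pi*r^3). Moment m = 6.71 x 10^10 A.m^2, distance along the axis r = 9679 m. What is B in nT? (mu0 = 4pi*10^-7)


m = 6.71 x 10^10 = 67100000000 A.m^2
2m = 134200000000 A.m^2
r^3 = 9679^3 = 906758153839
B = (4pi*10^-7) * 134200000000 / (4*pi * 906758153839) * 1e9
= 168640.693645 / 11394659018732.98 * 1e9
= 14.8 nT

14.8


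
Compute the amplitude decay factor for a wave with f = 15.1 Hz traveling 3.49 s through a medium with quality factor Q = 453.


pi*f*t/Q = pi*15.1*3.49/453 = 0.365472
A/A0 = exp(-0.365472) = 0.693869

0.693869


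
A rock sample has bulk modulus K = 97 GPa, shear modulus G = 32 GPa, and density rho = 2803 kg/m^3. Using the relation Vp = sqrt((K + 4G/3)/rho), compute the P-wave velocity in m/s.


First compute the effective modulus:
K + 4G/3 = 97e9 + 4*32e9/3 = 139666666666.67 Pa
Then divide by density:
139666666666.67 / 2803 = 49827565.7034 Pa/(kg/m^3)
Take the square root:
Vp = sqrt(49827565.7034) = 7058.86 m/s

7058.86


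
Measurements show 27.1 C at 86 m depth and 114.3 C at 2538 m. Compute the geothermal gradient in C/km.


dT = 114.3 - 27.1 = 87.2 C
dz = 2538 - 86 = 2452 m
gradient = dT/dz * 1000 = 87.2/2452 * 1000 = 35.5628 C/km

35.5628


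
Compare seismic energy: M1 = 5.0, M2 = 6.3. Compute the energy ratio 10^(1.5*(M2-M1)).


M2 - M1 = 6.3 - 5.0 = 1.3
1.5 * 1.3 = 1.95
ratio = 10^1.95 = 89.13

89.13


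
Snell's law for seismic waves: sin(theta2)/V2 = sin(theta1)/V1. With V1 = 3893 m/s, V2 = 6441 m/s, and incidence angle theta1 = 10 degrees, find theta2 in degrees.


sin(theta1) = sin(10 deg) = 0.173648
sin(theta2) = V2/V1 * sin(theta1) = 6441/3893 * 0.173648 = 0.287302
theta2 = arcsin(0.287302) = 16.6965 degrees

16.6965


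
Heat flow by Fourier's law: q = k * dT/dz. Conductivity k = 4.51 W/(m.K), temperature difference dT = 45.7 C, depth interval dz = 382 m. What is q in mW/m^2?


q = k * dT / dz * 1000
= 4.51 * 45.7 / 382 * 1000
= 0.539547 * 1000
= 539.5471 mW/m^2

539.5471


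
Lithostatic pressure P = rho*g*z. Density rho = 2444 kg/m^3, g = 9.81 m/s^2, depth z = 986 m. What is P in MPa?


P = rho * g * z / 1e6
= 2444 * 9.81 * 986 / 1e6
= 23639981.04 / 1e6
= 23.64 MPa

23.64


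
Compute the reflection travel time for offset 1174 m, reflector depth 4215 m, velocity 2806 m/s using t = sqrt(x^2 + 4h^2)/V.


x^2 + 4h^2 = 1174^2 + 4*4215^2 = 1378276 + 71064900 = 72443176
sqrt(72443176) = 8511.3557
t = 8511.3557 / 2806 = 3.0333 s

3.0333


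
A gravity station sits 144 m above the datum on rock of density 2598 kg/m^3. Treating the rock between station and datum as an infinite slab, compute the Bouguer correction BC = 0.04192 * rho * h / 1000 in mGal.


BC = 0.04192 * rho * h / 1000
= 0.04192 * 2598 * 144 / 1000
= 15.6828 mGal

15.6828


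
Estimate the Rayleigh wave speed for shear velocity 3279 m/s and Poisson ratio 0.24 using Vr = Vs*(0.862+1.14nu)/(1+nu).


Numerator factor = 0.862 + 1.14*0.24 = 1.1356
Denominator = 1 + 0.24 = 1.24
Vr = 3279 * 1.1356 / 1.24 = 3002.93 m/s

3002.93


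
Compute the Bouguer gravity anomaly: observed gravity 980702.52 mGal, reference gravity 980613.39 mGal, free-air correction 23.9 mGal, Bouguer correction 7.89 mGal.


BA = g_obs - g_ref + FAC - BC
= 980702.52 - 980613.39 + 23.9 - 7.89
= 105.14 mGal

105.14


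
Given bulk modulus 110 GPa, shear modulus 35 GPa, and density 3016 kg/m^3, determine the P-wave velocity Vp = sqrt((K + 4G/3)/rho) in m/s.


First compute the effective modulus:
K + 4G/3 = 110e9 + 4*35e9/3 = 156666666666.67 Pa
Then divide by density:
156666666666.67 / 3016 = 51945181.2555 Pa/(kg/m^3)
Take the square root:
Vp = sqrt(51945181.2555) = 7207.3 m/s

7207.3


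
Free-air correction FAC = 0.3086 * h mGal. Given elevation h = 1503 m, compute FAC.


FAC = 0.3086 * h
= 0.3086 * 1503
= 463.8258 mGal

463.8258


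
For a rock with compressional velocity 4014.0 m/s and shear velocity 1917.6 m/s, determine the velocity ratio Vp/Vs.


Vp/Vs = 4014.0 / 1917.6
= 2.0932

2.0932


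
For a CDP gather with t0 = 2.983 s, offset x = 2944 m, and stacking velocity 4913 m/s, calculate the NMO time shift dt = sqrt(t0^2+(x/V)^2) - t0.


x/Vnmo = 2944/4913 = 0.599227
(x/Vnmo)^2 = 0.359072
t0^2 = 8.898289
sqrt(8.898289 + 0.359072) = 3.042591
dt = 3.042591 - 2.983 = 0.059591

0.059591


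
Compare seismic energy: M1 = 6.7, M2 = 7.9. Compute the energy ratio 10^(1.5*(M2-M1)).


M2 - M1 = 7.9 - 6.7 = 1.2
1.5 * 1.2 = 1.8
ratio = 10^1.8 = 63.1

63.1


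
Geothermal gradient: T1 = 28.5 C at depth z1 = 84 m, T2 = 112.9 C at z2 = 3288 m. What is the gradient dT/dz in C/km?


dT = 112.9 - 28.5 = 84.4 C
dz = 3288 - 84 = 3204 m
gradient = dT/dz * 1000 = 84.4/3204 * 1000 = 26.3421 C/km

26.3421


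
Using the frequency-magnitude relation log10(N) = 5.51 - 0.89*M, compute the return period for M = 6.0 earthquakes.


log10(N) = 5.51 - 0.89*6.0 = 0.17
N = 10^0.17 = 1.479108
T = 1/N = 1/1.479108 = 0.6761 years

0.6761


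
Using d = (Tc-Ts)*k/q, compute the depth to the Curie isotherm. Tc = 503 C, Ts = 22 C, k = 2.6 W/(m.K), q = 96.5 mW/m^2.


T_Curie - T_surf = 503 - 22 = 481 C
Convert q to W/m^2: 96.5 mW/m^2 = 0.0965 W/m^2
d = 481 * 2.6 / 0.0965 = 12959.59 m

12959.59


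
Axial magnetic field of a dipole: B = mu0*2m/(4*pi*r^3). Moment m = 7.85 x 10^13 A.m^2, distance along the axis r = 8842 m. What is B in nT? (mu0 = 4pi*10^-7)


m = 7.85 x 10^13 = 78500000000000 A.m^2
2m = 157000000000000 A.m^2
r^3 = 8842^3 = 691276083688
B = (4pi*10^-7) * 157000000000000 / (4*pi * 691276083688) * 1e9
= 197292018.645439 / 8686831464466.17 * 1e9
= 22711.6204 nT

22711.6204


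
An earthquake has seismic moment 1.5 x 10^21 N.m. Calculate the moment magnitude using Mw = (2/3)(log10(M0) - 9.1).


log10(M0) = log10(1.5 x 10^21) = 21.1761
Mw = 2/3 * (21.1761 - 9.1)
= 2/3 * 12.0761
= 8.05

8.05


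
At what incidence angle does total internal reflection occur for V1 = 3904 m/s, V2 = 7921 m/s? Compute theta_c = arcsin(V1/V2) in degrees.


V1/V2 = 3904/7921 = 0.492867
theta_c = arcsin(0.492867) = 29.5292 degrees

29.5292


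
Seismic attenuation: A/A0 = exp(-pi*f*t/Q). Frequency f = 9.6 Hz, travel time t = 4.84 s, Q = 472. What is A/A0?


pi*f*t/Q = pi*9.6*4.84/472 = 0.309261
A/A0 = exp(-0.309261) = 0.73399

0.73399


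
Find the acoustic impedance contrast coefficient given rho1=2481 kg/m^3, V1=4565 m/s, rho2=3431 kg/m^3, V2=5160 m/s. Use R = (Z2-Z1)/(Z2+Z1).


Z1 = 2481 * 4565 = 11325765
Z2 = 3431 * 5160 = 17703960
R = (17703960 - 11325765) / (17703960 + 11325765) = 6378195 / 29029725 = 0.2197

0.2197


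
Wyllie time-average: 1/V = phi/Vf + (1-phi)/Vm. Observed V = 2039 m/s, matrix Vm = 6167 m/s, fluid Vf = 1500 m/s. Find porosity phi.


1/V - 1/Vm = 1/2039 - 1/6167 = 0.00032828
1/Vf - 1/Vm = 1/1500 - 1/6167 = 0.00050451
phi = 0.00032828 / 0.00050451 = 0.6507

0.6507


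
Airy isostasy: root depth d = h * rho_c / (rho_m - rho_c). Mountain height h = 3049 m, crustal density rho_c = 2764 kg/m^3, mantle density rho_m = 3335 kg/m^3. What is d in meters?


rho_m - rho_c = 3335 - 2764 = 571
d = 3049 * 2764 / 571
= 8427436 / 571
= 14759.08 m

14759.08


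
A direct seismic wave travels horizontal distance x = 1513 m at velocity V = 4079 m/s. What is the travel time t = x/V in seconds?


t = x / V
= 1513 / 4079
= 0.3709 s

0.3709


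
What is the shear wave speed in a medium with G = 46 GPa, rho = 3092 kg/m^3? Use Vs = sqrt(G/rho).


Convert G to Pa: G = 46e9 Pa
Compute G/rho = 46e9 / 3092 = 14877102.1992
Vs = sqrt(14877102.1992) = 3857.08 m/s

3857.08


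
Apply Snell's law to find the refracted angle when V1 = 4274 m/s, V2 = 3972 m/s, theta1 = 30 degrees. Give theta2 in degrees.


sin(theta1) = sin(30 deg) = 0.5
sin(theta2) = V2/V1 * sin(theta1) = 3972/4274 * 0.5 = 0.46467
theta2 = arcsin(0.46467) = 27.6889 degrees

27.6889


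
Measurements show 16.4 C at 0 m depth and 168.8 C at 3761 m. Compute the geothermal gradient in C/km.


dT = 168.8 - 16.4 = 152.4 C
dz = 3761 - 0 = 3761 m
gradient = dT/dz * 1000 = 152.4/3761 * 1000 = 40.5211 C/km

40.5211


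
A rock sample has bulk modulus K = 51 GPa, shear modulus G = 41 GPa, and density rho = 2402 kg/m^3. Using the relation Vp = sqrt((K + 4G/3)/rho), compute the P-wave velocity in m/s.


First compute the effective modulus:
K + 4G/3 = 51e9 + 4*41e9/3 = 105666666666.67 Pa
Then divide by density:
105666666666.67 / 2402 = 43991118.5124 Pa/(kg/m^3)
Take the square root:
Vp = sqrt(43991118.5124) = 6632.58 m/s

6632.58


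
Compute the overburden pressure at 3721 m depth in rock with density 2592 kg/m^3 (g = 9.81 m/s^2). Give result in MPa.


P = rho * g * z / 1e6
= 2592 * 9.81 * 3721 / 1e6
= 94615801.92 / 1e6
= 94.6158 MPa

94.6158


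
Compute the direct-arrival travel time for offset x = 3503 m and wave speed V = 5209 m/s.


t = x / V
= 3503 / 5209
= 0.6725 s

0.6725


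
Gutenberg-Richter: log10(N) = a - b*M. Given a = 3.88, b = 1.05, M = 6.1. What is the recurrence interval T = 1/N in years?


log10(N) = 3.88 - 1.05*6.1 = -2.525
N = 10^-2.525 = 0.002985
T = 1/N = 1/0.002985 = 334.9654 years

334.9654


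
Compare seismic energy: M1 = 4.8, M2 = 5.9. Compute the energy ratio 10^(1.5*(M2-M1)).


M2 - M1 = 5.9 - 4.8 = 1.1
1.5 * 1.1 = 1.65
ratio = 10^1.65 = 44.67

44.67


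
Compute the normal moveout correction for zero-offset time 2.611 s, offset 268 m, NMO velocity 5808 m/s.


x/Vnmo = 268/5808 = 0.046143
(x/Vnmo)^2 = 0.002129
t0^2 = 6.817321
sqrt(6.817321 + 0.002129) = 2.611408
dt = 2.611408 - 2.611 = 0.000408

4.080000e-04


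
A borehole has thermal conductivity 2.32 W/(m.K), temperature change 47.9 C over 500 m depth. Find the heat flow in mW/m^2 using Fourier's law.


q = k * dT / dz * 1000
= 2.32 * 47.9 / 500 * 1000
= 0.222256 * 1000
= 222.256 mW/m^2

222.256


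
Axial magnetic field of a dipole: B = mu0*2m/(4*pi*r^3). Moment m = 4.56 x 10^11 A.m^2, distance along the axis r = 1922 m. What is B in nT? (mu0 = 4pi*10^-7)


m = 4.56 x 10^11 = 456000000000 A.m^2
2m = 912000000000 A.m^2
r^3 = 1922^3 = 7100029448
B = (4pi*10^-7) * 912000000000 / (4*pi * 7100029448) * 1e9
= 1146053.00003 / 89221601416.43 * 1e9
= 12845.0171 nT

12845.0171


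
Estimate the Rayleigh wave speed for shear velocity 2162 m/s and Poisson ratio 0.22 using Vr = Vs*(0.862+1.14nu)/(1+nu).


Numerator factor = 0.862 + 1.14*0.22 = 1.1128
Denominator = 1 + 0.22 = 1.22
Vr = 2162 * 1.1128 / 1.22 = 1972.03 m/s

1972.03


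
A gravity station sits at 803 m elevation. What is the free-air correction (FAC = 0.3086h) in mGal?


FAC = 0.3086 * h
= 0.3086 * 803
= 247.8058 mGal

247.8058


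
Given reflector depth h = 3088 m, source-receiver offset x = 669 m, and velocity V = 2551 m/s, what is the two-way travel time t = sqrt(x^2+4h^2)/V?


x^2 + 4h^2 = 669^2 + 4*3088^2 = 447561 + 38142976 = 38590537
sqrt(38590537) = 6212.1282
t = 6212.1282 / 2551 = 2.4352 s

2.4352


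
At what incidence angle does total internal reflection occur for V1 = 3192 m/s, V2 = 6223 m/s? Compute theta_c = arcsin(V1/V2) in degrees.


V1/V2 = 3192/6223 = 0.512936
theta_c = arcsin(0.512936) = 30.8596 degrees

30.8596


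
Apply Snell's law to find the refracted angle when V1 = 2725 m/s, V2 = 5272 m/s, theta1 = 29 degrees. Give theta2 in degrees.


sin(theta1) = sin(29 deg) = 0.48481
sin(theta2) = V2/V1 * sin(theta1) = 5272/2725 * 0.48481 = 0.937951
theta2 = arcsin(0.937951) = 69.7102 degrees

69.7102


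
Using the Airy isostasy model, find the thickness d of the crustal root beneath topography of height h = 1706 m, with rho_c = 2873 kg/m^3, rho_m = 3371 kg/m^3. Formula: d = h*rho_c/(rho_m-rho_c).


rho_m - rho_c = 3371 - 2873 = 498
d = 1706 * 2873 / 498
= 4901338 / 498
= 9842.04 m

9842.04


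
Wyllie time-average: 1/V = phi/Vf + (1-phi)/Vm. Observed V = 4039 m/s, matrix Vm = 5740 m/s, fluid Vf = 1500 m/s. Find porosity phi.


1/V - 1/Vm = 1/4039 - 1/5740 = 7.337e-05
1/Vf - 1/Vm = 1/1500 - 1/5740 = 0.00049245
phi = 7.337e-05 / 0.00049245 = 0.149

0.149


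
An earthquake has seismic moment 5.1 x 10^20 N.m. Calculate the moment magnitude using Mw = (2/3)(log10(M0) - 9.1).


log10(M0) = log10(5.1 x 10^20) = 20.7076
Mw = 2/3 * (20.7076 - 9.1)
= 2/3 * 11.6076
= 7.74

7.74


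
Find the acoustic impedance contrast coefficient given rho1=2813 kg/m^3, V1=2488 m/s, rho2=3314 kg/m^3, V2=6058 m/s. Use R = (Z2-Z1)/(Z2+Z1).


Z1 = 2813 * 2488 = 6998744
Z2 = 3314 * 6058 = 20076212
R = (20076212 - 6998744) / (20076212 + 6998744) = 13077468 / 27074956 = 0.483

0.483


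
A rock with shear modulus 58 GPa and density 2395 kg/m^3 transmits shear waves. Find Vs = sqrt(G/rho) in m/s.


Convert G to Pa: G = 58e9 Pa
Compute G/rho = 58e9 / 2395 = 24217118.9979
Vs = sqrt(24217118.9979) = 4921.09 m/s

4921.09


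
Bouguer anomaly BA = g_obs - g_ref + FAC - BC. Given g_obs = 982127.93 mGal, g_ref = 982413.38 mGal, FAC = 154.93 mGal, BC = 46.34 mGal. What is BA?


BA = g_obs - g_ref + FAC - BC
= 982127.93 - 982413.38 + 154.93 - 46.34
= -176.86 mGal

-176.86


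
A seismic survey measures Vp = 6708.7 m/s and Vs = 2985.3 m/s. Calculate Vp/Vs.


Vp/Vs = 6708.7 / 2985.3
= 2.2472

2.2472


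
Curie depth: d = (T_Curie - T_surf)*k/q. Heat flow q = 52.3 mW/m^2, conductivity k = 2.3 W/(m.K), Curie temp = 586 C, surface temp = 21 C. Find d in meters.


T_Curie - T_surf = 586 - 21 = 565 C
Convert q to W/m^2: 52.3 mW/m^2 = 0.0523 W/m^2
d = 565 * 2.3 / 0.0523 = 24847.04 m

24847.04


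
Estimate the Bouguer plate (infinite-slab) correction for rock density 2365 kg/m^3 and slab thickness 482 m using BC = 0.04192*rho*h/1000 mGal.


BC = 0.04192 * rho * h / 1000
= 0.04192 * 2365 * 482 / 1000
= 47.7859 mGal

47.7859


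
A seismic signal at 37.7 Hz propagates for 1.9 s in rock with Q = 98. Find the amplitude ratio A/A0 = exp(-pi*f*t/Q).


pi*f*t/Q = pi*37.7*1.9/98 = 2.296248
A/A0 = exp(-2.296248) = 0.100636

0.100636


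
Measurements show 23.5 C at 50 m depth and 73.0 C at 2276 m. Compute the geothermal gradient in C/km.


dT = 73.0 - 23.5 = 49.5 C
dz = 2276 - 50 = 2226 m
gradient = dT/dz * 1000 = 49.5/2226 * 1000 = 22.2372 C/km

22.2372


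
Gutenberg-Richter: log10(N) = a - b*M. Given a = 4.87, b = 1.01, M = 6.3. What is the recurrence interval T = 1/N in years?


log10(N) = 4.87 - 1.01*6.3 = -1.493
N = 10^-1.493 = 0.032137
T = 1/N = 1/0.032137 = 31.1172 years

31.1172


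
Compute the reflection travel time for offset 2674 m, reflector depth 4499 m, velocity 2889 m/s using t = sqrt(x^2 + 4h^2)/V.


x^2 + 4h^2 = 2674^2 + 4*4499^2 = 7150276 + 80964004 = 88114280
sqrt(88114280) = 9386.9207
t = 9386.9207 / 2889 = 3.2492 s

3.2492


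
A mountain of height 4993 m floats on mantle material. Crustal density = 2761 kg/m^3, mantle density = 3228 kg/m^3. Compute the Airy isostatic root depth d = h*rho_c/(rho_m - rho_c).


rho_m - rho_c = 3228 - 2761 = 467
d = 4993 * 2761 / 467
= 13785673 / 467
= 29519.64 m

29519.64


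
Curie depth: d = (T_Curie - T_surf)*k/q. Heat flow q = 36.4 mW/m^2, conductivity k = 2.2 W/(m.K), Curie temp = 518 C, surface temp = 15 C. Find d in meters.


T_Curie - T_surf = 518 - 15 = 503 C
Convert q to W/m^2: 36.4 mW/m^2 = 0.0364 W/m^2
d = 503 * 2.2 / 0.0364 = 30401.1 m

30401.1


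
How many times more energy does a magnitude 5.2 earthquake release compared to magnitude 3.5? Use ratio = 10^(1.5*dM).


M2 - M1 = 5.2 - 3.5 = 1.7
1.5 * 1.7 = 2.55
ratio = 10^2.55 = 354.81

354.81


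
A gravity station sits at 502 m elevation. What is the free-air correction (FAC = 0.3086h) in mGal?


FAC = 0.3086 * h
= 0.3086 * 502
= 154.9172 mGal

154.9172


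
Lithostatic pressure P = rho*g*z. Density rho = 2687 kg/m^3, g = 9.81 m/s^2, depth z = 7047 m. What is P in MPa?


P = rho * g * z / 1e6
= 2687 * 9.81 * 7047 / 1e6
= 185755185.09 / 1e6
= 185.7552 MPa

185.7552


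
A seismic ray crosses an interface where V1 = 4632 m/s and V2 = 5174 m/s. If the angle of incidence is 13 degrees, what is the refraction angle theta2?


sin(theta1) = sin(13 deg) = 0.224951
sin(theta2) = V2/V1 * sin(theta1) = 5174/4632 * 0.224951 = 0.251273
theta2 = arcsin(0.251273) = 14.5529 degrees

14.5529


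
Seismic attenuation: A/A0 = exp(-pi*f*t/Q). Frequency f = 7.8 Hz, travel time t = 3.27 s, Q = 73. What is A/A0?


pi*f*t/Q = pi*7.8*3.27/73 = 1.097664
A/A0 = exp(-1.097664) = 0.33365

0.33365


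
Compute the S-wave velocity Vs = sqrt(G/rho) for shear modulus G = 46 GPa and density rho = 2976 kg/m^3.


Convert G to Pa: G = 46e9 Pa
Compute G/rho = 46e9 / 2976 = 15456989.2473
Vs = sqrt(15456989.2473) = 3931.54 m/s

3931.54


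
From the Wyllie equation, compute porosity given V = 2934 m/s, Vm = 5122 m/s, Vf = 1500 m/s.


1/V - 1/Vm = 1/2934 - 1/5122 = 0.0001456
1/Vf - 1/Vm = 1/1500 - 1/5122 = 0.00047143
phi = 0.0001456 / 0.00047143 = 0.3088

0.3088


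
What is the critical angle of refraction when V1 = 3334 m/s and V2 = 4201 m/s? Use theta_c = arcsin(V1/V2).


V1/V2 = 3334/4201 = 0.793621
theta_c = arcsin(0.793621) = 52.5252 degrees

52.5252


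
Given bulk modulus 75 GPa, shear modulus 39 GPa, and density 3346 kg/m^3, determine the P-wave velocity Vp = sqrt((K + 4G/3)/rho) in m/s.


First compute the effective modulus:
K + 4G/3 = 75e9 + 4*39e9/3 = 127000000000.0 Pa
Then divide by density:
127000000000.0 / 3346 = 37955768.0813 Pa/(kg/m^3)
Take the square root:
Vp = sqrt(37955768.0813) = 6160.83 m/s

6160.83


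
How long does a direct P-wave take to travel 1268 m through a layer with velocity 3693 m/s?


t = x / V
= 1268 / 3693
= 0.3434 s

0.3434


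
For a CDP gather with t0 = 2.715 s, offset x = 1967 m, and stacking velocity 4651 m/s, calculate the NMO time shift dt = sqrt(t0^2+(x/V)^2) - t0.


x/Vnmo = 1967/4651 = 0.42292
(x/Vnmo)^2 = 0.178861
t0^2 = 7.371225
sqrt(7.371225 + 0.178861) = 2.747742
dt = 2.747742 - 2.715 = 0.032742

0.032742


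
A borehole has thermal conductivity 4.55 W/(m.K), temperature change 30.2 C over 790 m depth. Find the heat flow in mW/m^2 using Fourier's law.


q = k * dT / dz * 1000
= 4.55 * 30.2 / 790 * 1000
= 0.173937 * 1000
= 173.9367 mW/m^2

173.9367


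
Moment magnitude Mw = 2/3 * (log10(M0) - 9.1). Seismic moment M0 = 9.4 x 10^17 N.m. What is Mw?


log10(M0) = log10(9.4 x 10^17) = 17.9731
Mw = 2/3 * (17.9731 - 9.1)
= 2/3 * 8.8731
= 5.92

5.92


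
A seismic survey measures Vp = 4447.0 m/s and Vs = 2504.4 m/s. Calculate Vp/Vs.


Vp/Vs = 4447.0 / 2504.4
= 1.7757

1.7757


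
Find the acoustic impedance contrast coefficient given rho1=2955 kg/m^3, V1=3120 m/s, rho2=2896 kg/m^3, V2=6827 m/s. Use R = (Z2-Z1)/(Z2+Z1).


Z1 = 2955 * 3120 = 9219600
Z2 = 2896 * 6827 = 19770992
R = (19770992 - 9219600) / (19770992 + 9219600) = 10551392 / 28990592 = 0.364

0.364


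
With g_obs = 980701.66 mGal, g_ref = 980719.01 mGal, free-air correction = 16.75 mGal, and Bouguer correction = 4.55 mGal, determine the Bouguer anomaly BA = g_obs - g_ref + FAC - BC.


BA = g_obs - g_ref + FAC - BC
= 980701.66 - 980719.01 + 16.75 - 4.55
= -5.15 mGal

-5.15


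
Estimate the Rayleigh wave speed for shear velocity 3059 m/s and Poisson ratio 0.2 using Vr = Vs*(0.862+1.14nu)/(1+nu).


Numerator factor = 0.862 + 1.14*0.2 = 1.09
Denominator = 1 + 0.2 = 1.2
Vr = 3059 * 1.09 / 1.2 = 2778.59 m/s

2778.59


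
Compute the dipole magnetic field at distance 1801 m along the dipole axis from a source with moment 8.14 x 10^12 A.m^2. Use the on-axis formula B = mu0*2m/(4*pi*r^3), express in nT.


m = 8.14 x 10^12 = 8140000000000 A.m^2
2m = 16280000000000 A.m^2
r^3 = 1801^3 = 5841725401
B = (4pi*10^-7) * 16280000000000 / (4*pi * 5841725401) * 1e9
= 20458051.360177 / 73409286416.28 * 1e9
= 278684.7872 nT

278684.7872


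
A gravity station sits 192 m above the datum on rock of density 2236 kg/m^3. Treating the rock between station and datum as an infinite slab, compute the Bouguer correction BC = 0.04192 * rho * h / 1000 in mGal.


BC = 0.04192 * rho * h / 1000
= 0.04192 * 2236 * 192 / 1000
= 17.9968 mGal

17.9968


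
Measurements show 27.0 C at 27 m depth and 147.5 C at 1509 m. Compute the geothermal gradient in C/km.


dT = 147.5 - 27.0 = 120.5 C
dz = 1509 - 27 = 1482 m
gradient = dT/dz * 1000 = 120.5/1482 * 1000 = 81.309 C/km

81.309


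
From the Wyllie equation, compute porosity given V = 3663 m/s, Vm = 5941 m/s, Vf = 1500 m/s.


1/V - 1/Vm = 1/3663 - 1/5941 = 0.00010468
1/Vf - 1/Vm = 1/1500 - 1/5941 = 0.00049834
phi = 0.00010468 / 0.00049834 = 0.2101

0.2101


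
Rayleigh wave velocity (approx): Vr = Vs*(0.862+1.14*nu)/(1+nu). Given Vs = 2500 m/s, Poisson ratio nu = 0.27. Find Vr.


Numerator factor = 0.862 + 1.14*0.27 = 1.1698
Denominator = 1 + 0.27 = 1.27
Vr = 2500 * 1.1698 / 1.27 = 2302.76 m/s

2302.76


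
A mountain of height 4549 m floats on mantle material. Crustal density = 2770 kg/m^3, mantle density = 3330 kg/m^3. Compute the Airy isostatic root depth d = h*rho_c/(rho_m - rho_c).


rho_m - rho_c = 3330 - 2770 = 560
d = 4549 * 2770 / 560
= 12600730 / 560
= 22501.3 m

22501.3


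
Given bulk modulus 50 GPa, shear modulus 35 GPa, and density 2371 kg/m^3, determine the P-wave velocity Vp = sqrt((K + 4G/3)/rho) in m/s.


First compute the effective modulus:
K + 4G/3 = 50e9 + 4*35e9/3 = 96666666666.67 Pa
Then divide by density:
96666666666.67 / 2371 = 40770420.3571 Pa/(kg/m^3)
Take the square root:
Vp = sqrt(40770420.3571) = 6385.17 m/s

6385.17


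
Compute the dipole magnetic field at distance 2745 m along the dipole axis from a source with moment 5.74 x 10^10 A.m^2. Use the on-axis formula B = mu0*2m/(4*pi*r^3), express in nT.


m = 5.74 x 10^10 = 57400000000 A.m^2
2m = 114800000000 A.m^2
r^3 = 2745^3 = 20683643625
B = (4pi*10^-7) * 114800000000 / (4*pi * 20683643625) * 1e9
= 144261.934653 / 259918331447.08 * 1e9
= 555.0279 nT

555.0279


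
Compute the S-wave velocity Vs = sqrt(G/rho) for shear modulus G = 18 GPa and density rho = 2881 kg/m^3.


Convert G to Pa: G = 18e9 Pa
Compute G/rho = 18e9 / 2881 = 6247830.6144
Vs = sqrt(6247830.6144) = 2499.57 m/s

2499.57


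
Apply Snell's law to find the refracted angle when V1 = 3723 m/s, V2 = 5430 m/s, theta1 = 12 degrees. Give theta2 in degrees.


sin(theta1) = sin(12 deg) = 0.207912
sin(theta2) = V2/V1 * sin(theta1) = 5430/3723 * 0.207912 = 0.303239
theta2 = arcsin(0.303239) = 17.6523 degrees

17.6523


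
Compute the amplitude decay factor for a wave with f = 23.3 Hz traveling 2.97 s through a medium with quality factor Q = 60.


pi*f*t/Q = pi*23.3*2.97/60 = 3.623356
A/A0 = exp(-3.623356) = 0.026693

0.026693


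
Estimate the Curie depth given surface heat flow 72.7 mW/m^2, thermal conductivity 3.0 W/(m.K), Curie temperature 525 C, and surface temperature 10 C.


T_Curie - T_surf = 525 - 10 = 515 C
Convert q to W/m^2: 72.7 mW/m^2 = 0.0727 W/m^2
d = 515 * 3.0 / 0.0727 = 21251.72 m

21251.72
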